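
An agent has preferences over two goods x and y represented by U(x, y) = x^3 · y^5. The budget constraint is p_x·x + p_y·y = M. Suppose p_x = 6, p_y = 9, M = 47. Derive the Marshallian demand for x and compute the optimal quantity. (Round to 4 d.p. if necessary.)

The MRS is (3/5)·y/x. Set MRS = p_x/p_y.
So 3·p_y·y = 5·p_x·x; combined with the budget, a share 0.375 of income goes to x.
Demand: x*(p_x,p_y,M) = 0.375·M/p_x and y* = 0.625·M/p_y.
At p_x=6, p_y=9, M=47: x* = 0.375·47/6 = 2.9375.

x* = 2.9375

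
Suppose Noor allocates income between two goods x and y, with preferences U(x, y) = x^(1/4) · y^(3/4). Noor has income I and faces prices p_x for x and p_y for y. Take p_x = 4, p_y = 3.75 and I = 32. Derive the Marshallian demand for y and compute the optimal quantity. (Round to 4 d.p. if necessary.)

The MRS is (1/3)·y/x. Set MRS = p_x/p_y.
Rearranging, p_y·y = 3·p_x·x. Substituting into the budget gives p_x·x·(1 + 3) = I.
Demand: x*(p_x,p_y,I) = 0.25·I/p_x and y* = 0.75·I/p_y.
At p_x=4, p_y=3.75, I=32: y* = 0.75·32/3.75 = 6.4.

y* = 6.4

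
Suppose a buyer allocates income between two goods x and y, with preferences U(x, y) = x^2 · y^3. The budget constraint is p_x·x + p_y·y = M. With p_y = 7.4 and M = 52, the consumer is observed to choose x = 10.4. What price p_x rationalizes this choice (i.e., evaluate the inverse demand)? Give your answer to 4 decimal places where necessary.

The MRS is (2/3)·y/x. Set MRS = p_x/p_y.
So 2·p_y·y = 3·p_x·x; combined with the budget, a share 0.4 of income goes to x.
Demand: x*(p_x,p_y,M) = 0.4·M/p_x and y* = 0.6·M/p_y.
Set x* = 10.4 in the demand function and solve for p_x: p_x = 2.

p_x = 2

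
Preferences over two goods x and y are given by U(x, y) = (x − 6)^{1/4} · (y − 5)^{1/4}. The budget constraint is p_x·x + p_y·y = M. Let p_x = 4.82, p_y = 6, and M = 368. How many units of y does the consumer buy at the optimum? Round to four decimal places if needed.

This is Cobb-Douglas in (x−6, y−5): tangency gives 0.25·p_y·(y−5) = 0.25·p_x·(x−6).
Substituting into the budget: x* = 6 + 0.5·(M − 6·p_x − 5·p_y)/p_x, and y* = 5 + 0.5·(…)/p_y.
Discretionary income = 368 − 6·4.82 − 5·6 = 309.08; y* = 5 + 0.5·309.08/6 = 30.7567.

y* = 30.7567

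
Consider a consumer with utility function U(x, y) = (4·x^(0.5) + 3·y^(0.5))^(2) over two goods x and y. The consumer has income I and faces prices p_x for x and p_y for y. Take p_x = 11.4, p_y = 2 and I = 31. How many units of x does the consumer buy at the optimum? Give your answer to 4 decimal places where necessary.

From the CES first-order condition, (4/3)·(y/x)^(0.5) = p_x/p_y.
Hence y/x = ((3/4)·p_x/p_y)^(1/(0.5)), i.e. raised to the 2 power.
With the ratio pinned down, the budget gives x* = I/(p_x + p_y·(y/x)) and y* = (y/x)·x*.
Numerically y/x = 18.275625, so x* = 31/(11.4 + 2·18.275625) = 0.6465.

x* = 0.6465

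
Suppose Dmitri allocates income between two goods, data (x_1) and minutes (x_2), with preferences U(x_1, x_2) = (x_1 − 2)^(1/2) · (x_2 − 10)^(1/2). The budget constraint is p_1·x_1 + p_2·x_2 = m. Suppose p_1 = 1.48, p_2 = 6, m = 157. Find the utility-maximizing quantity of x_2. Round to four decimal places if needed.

x_2* = 17.8367

MRS = (x_2−10)/(x_1−2). Tangency with p_1/p_2 gives x_2−10 = (p_1/p_2)·(x_1−2).
After buying the subsistence bundle (2, 10), a share 0.5 of the remaining income goes to x_1: x_1* = 2 + 0.5·(m − 2p_1 − 10p_2)/p_1.
Discretionary income = 157 − 2·1.48 − 10·6 = 94.04; x_2* = 10 + 0.5·94.04/6 = 17.8367.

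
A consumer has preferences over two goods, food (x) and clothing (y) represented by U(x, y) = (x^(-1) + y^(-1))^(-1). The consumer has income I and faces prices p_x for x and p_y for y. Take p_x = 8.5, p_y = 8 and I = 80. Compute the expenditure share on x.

MRS = MU_x/MU_y = (y/x)^(2). Set equal to p_x/p_y.
Hence y/x = (p_x/p_y)^(1/(2)), i.e. raised to the 0.5 power.
Substitute y = (y/x)·x into the budget: x* = I/(p_x + p_y·(y/x)).
Numerically y/x = 1.030776, so x* = 80/(8.5 + 8·1.030776) = 4.7772 and y* = 1.030776·4.7772 = 4.9242.
Expenditure on x: 8.5·4.7772 = 40.6062; share = 0.5076.

share on x = 0.5076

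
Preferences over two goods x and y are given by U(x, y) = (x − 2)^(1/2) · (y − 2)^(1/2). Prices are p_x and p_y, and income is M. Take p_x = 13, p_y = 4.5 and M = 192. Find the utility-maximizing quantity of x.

Let x' = x−2, y' = y−2. MRS = y'/x' = p_x/p_y.
After buying the subsistence bundle (2, 2), a share 0.5 of the remaining income goes to x: x* = 2 + 0.5·(M − 2p_x − 2p_y)/p_x.
Discretionary income = 192 − 2·13 − 2·4.5 = 157; x* = 2 + 0.5·157/13 = 8.0385.

x* = 8.0385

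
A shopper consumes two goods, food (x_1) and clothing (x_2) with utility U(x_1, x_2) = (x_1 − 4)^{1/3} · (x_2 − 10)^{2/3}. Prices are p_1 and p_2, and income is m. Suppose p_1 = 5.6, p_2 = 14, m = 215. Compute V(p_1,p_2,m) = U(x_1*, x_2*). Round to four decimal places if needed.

V = 2.6982

Let x_1' = x_1−4, x_2' = x_2−10. MRS = (1/2)·x_2'/x_1' = p_1/p_2.
Substituting into the budget: x_1* = 4 + 1/3·(m − 4·p_1 − 10·p_2)/p_1, and x_2* = 10 + 2/3·(…)/p_2.
Discretionary income = 215 − 4·5.6 − 10·14 = 52.6; x_1* = 4 + 1/3·52.6/5.6 = 7.131; x_2* = 10 + 2/3·52.6/14 = 12.5048.
Utility at the optimum: U(7.131, 12.5048) = 2.6982.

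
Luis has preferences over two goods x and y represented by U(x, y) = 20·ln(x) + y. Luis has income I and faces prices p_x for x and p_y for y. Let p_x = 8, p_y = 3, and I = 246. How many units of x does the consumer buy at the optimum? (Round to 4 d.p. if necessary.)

x* = 7.5

So x*(p_x,p_y) = 20·p_y/p_x, independent of income; and y* = (I − 20·p_y)/p_y.
At the given prices: x* = 20·3/8 = 7.5.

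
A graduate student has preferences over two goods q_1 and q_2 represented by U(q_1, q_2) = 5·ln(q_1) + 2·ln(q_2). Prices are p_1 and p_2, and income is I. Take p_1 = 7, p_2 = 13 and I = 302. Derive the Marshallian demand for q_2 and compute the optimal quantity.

Tangency: MRS = (5/2)·q_2/q_1 = p_1/p_2.
So 5·p_2·q_2 = 2·p_1·q_1; combined with the budget, a share 5/7 of income goes to q_1.
Demand: q_1*(p_1,p_2,I) = 5/7·I/p_1 and q_2* = 2/7·I/p_2.
At p_1=7, p_2=13, I=302: q_2* = 2/7·302/13 = 6.6374.

q_2* = 6.6374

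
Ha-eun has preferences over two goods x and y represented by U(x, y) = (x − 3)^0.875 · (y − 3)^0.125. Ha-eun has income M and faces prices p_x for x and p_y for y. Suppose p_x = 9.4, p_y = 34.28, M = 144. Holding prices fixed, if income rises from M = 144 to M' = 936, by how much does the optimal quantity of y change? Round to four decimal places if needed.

MRS = 7·(y−3)/(x−3). Tangency with p_x/p_y gives y−3 = (1/7)·(p_x/p_y)·(x−3).
After buying the subsistence bundle (3, 3), a share 0.875 of the remaining income goes to x: x* = 3 + 0.875·(M − 3p_x − 3p_y)/p_x.
Discretionary income = 144 − 3·9.4 − 3·34.28 = 12.96; y* = 3 + 0.125·12.96/34.28 = 3.0473.
At M' = 936: y* = 5.9352. Change: 5.9352 − 3.0473 = 2.888.

Δy* = 2.888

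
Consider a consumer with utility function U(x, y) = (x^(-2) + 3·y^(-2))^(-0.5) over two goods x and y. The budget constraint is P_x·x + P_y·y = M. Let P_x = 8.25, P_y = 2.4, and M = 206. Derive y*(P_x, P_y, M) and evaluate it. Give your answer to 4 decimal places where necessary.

y* = 33.2782

MU_x ∝ x^(-3), MU_y ∝ 3·y^(-3), so MRS = (1/3)·(y/x)^(3) = P_x/P_y.
Hence y/x = (3·P_x/P_y)^(1/(3)), i.e. raised to the 1/3 power.
Substitute y = (y/x)·x into the budget: x* = M/(P_x + P_y·(y/x)).
Numerically y/x = 2.176647, so x* = 206/(8.25 + 2.4·2.176647) = 15.2888 and y* = 2.176647·15.2888 = 33.2782.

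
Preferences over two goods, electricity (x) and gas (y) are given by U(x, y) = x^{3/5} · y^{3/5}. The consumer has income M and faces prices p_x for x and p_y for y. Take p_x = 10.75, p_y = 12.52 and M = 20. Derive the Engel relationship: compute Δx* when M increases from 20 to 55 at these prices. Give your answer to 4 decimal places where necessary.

Tangency: MRS = y/x = p_x/p_y.
So 0.6·p_y·y = 0.6·p_x·x; combined with the budget, a share 0.5 of income goes to x.
Demand: x*(p_x,p_y,M) = 0.5·M/p_x and y* = 0.5·M/p_y.
At p_x=10.75, p_y=12.52, M=20: x* = 0.5·20/10.75 = 0.9302.
At M' = 55: x* = 2.5581. Change: 2.5581 − 0.9302 = 1.6279.

Δx* = 1.6279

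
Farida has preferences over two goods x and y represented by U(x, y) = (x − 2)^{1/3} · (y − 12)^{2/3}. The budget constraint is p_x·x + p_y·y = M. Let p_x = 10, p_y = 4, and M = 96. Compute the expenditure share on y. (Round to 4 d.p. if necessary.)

share on y = 0.6944

Let x' = x−2, y' = y−12. MRS = (1/2)·y'/x' = p_x/p_y.
Substituting into the budget: x* = 2 + 1/3·(M − 2·p_x − 12·p_y)/p_x, and y* = 12 + 2/3·(…)/p_y.
Discretionary income = 96 − 2·10 − 12·4 = 28; x* = 2 + 1/3·28/10 = 2.9333; y* = 12 + 2/3·28/4 = 16.6667.
Expenditure on y: 4·16.6667 = 66.6667; share = 0.6944.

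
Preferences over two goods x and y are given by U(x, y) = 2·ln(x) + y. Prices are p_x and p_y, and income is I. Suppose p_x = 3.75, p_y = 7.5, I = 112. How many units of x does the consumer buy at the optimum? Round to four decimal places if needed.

Set MRS = p_x/p_y: (2/x)/1 = p_x/p_y.
So x*(p_x,p_y) = 2·p_y/p_x, independent of income; and y* = (I − 2·p_y)/p_y.
At the given prices: x* = 2·7.5/3.75 = 4.

x* = 4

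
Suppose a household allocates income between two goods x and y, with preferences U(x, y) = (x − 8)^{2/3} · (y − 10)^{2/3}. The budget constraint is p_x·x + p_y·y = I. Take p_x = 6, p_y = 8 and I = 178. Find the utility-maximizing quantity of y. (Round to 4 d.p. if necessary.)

This is Cobb-Douglas in (x−8, y−10): tangency gives 2/3·p_y·(y−10) = 2/3·p_x·(x−8).
After buying the subsistence bundle (8, 10), a share 0.5 of the remaining income goes to x: x* = 8 + 0.5·(I − 8p_x − 10p_y)/p_x.
Discretionary income = 178 − 8·6 − 10·8 = 50; y* = 10 + 0.5·50/8 = 13.125.

y* = 13.125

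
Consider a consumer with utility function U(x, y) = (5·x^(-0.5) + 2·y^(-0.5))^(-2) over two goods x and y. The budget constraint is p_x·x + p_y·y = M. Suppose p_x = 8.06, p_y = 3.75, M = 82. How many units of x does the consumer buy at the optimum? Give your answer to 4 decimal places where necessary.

x* = 7.1612

Substitute y = (y/x)·x into the budget: x* = M/(p_x + p_y·(y/x)).
Numerically y/x = 0.904154, so x* = 82/(8.06 + 3.75·0.904154) = 7.1612.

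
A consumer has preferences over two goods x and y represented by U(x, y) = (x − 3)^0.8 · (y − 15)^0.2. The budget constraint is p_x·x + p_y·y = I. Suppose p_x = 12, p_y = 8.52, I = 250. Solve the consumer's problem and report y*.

This is Cobb-Douglas in (x−3, y−15): tangency gives 0.8·p_y·(y−15) = 0.2·p_x·(x−3).
Substituting into the budget: x* = 3 + 0.8·(I − 3·p_x − 15·p_y)/p_x, and y* = 15 + 0.2·(…)/p_y.
Discretionary income = 250 − 3·12 − 15·8.52 = 86.2; y* = 15 + 0.2·86.2/8.52 = 17.0235.

y* = 17.0235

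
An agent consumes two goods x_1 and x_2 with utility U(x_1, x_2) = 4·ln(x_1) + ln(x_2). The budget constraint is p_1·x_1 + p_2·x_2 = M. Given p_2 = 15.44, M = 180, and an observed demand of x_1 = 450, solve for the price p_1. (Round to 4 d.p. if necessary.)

The MRS is 4·x_2/x_1. Set MRS = p_1/p_2.
So 4·p_2·x_2 = p_1·x_1; combined with the budget, a share 0.8 of income goes to x_1.
Demand: x_1*(p_1,p_2,M) = 0.8·M/p_1 and x_2* = 0.2·M/p_2.
Set x_1* = 450 in the demand function and solve for p_1: p_1 = 0.32.

p_1 = 0.32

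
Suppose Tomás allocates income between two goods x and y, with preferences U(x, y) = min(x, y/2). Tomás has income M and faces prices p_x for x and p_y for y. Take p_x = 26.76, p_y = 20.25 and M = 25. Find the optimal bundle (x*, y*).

x* = 0.3717, y* = 0.7434

Leontief preferences: the optimum is at the kink where x/1 = y/2, i.e. y = 2·x.
Budget: p_x·x + p_y·2·x = M, so (p_x + 2·p_y)·x = M.
Demand: x*(p_x,p_y,M) = M/(p_x + 2·p_y), y* = 2·M/(p_x + 2·p_y).
Here 26.76 + 2·20.25 = 67.26, giving x* = 0.3717 and y* = 0.7434.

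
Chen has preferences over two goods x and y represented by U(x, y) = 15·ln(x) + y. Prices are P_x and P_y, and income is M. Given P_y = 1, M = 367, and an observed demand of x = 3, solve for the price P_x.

P_x = 5

Set MRS = P_x/P_y: (15/x)/1 = P_x/P_y.
So x*(P_x,P_y) = 15·P_y/P_x, independent of income; and y* = (M − 15·P_y)/P_y.
Set x* = 3 in the demand function and solve for P_x: P_x = 5.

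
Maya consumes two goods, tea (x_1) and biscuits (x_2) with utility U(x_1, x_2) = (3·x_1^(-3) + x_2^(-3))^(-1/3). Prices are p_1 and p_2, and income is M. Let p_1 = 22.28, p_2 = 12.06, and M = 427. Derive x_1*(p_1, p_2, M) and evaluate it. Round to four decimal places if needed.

x_1* = 12.9538

From the CES first-order condition, 3·(x_2/x_1)^(4) = p_1/p_2.
Hence x_2/x_1 = ((1/3)·p_1/p_2)^(1/(4)), i.e. raised to the 0.25 power.
With the ratio pinned down, the budget gives x_1* = M/(p_1 + p_2·(x_2/x_1)) and x_2* = (x_2/x_1)·x_1*.
Numerically x_2/x_1 = 0.885853, so x_1* = 427/(22.28 + 12.06·0.885853) = 12.9538.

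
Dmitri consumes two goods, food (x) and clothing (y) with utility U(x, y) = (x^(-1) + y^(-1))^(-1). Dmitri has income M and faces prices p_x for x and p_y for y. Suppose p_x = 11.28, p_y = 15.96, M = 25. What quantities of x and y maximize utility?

MU_x ∝ x^(-2), MU_y ∝ y^(-2), so MRS = (y/x)^(2) = p_x/p_y.
Hence y/x = (p_x/p_y)^(1/(2)), i.e. raised to the 0.5 power.
Substitute y = (y/x)·x into the budget: x* = M/(p_x + p_y·(y/x)).
Numerically y/x = 0.840694, so x* = 25/(11.28 + 15.96·0.840694) = 1.0122 and y* = 0.840694·1.0122 = 0.851.

x* = 1.0122, y* = 0.851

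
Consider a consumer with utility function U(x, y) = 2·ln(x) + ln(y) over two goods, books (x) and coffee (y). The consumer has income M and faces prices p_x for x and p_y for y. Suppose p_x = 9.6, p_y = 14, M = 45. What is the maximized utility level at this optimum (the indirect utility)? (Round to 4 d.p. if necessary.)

Tangency: MRS = 2·y/x = p_x/p_y.
So 2·p_y·y = p_x·x; combined with the budget, a share 2/3 of income goes to x.
Demand: x*(p_x,p_y,M) = 2/3·M/p_x and y* = 1/3·M/p_y.
At p_x=9.6, p_y=14, M=45: x* = 2/3·45/9.6 = 3.125, y* = 1.0714.
Utility at the optimum: U(3.125, 1.0714) = 2.3479.

V = 2.3479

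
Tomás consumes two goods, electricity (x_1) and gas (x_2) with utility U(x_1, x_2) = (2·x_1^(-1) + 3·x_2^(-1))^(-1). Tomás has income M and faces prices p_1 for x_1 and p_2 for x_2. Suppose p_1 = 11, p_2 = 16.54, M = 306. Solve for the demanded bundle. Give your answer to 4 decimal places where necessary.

MRS = MU_x_1/MU_x_2 = (2/3)·(x_2/x_1)^(2). Set equal to p_1/p_2.
Hence x_2/x_1 = ((3/2)·p_1/p_2)^(1/(2)), i.e. raised to the 0.5 power.
With the ratio pinned down, the budget gives x_1* = M/(p_1 + p_2·(x_2/x_1)) and x_2* = (x_2/x_1)·x_1*.
Numerically x_2/x_1 = 0.99879, so x_1* = 306/(11 + 16.54·0.99879) = 11.1192 and x_2* = 0.99879·11.1192 = 11.1057.

x_1* = 11.1192, x_2* = 11.1057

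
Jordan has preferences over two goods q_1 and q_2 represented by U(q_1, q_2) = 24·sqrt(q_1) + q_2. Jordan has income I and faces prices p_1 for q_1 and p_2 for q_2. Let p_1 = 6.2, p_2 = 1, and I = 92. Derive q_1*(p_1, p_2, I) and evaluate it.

MU_q_1 = 12/√q_1, MU_q_2 = 1. Tangency: 12/√q_1 = p_1/p_2.
Thus q_1* = (12·p_2/p_1)² — independent of I — with the rest of income spent on q_2.
Plugging in: q_1* = (12·1/6.2)² = 3.7461.

q_1* = 3.7461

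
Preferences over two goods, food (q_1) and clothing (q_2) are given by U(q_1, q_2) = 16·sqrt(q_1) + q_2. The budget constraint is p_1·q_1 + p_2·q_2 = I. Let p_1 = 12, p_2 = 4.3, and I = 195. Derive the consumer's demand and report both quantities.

q_1* = 8.2178, q_2* = 22.4155

Plugging in: q_1* = (8·4.3/12)² = 8.2178, q_2* = 22.4155.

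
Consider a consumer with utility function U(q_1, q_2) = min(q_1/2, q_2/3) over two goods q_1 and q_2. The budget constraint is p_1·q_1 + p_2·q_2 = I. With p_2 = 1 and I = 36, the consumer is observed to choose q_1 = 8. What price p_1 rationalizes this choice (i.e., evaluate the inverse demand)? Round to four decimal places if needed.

p_1 = 3

With perfect complements, no substitution: consume in ratio q_1:q_2 = 2:3.
Budget: p_1·q_1 + p_2·(3/2)·q_1 = I, so (2·p_1 + 3·p_2)·q_1 = 2·I.
Demand: q_1*(p_1,p_2,I) = 2·I/(2·p_1 + 3·p_2), q_2* = 3·I/(2·p_1 + 3·p_2).
Set q_1* = 8 in the demand function and solve for p_1: p_1 = 3.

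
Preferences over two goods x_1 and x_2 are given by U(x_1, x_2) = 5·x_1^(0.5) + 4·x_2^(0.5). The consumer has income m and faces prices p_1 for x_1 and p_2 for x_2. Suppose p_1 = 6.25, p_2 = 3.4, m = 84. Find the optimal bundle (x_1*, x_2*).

x_1* = 6.1751, x_2* = 13.3545

With the ratio pinned down, the budget gives x_1* = m/(p_1 + p_2·(x_2/x_1)) and x_2* = (x_2/x_1)·x_1*.
Numerically x_2/x_1 = 2.16263, so x_1* = 84/(6.25 + 3.4·2.16263) = 6.1751 and x_2* = 2.16263·6.1751 = 13.3545.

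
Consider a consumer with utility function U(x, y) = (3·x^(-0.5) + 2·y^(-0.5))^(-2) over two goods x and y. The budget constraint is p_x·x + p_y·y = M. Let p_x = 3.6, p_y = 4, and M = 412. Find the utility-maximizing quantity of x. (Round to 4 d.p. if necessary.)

x* = 63.9204

MU_x ∝ 3·x^(-1.5), MU_y ∝ 2·y^(-1.5), so MRS = (3/2)·(y/x)^(1.5) = p_x/p_y.
Solve for the ratio: y/x = [(2/3)·p_x/p_y]^(2/3).
Substitute y = (y/x)·x into the budget: x* = M/(p_x + p_y·(y/x)).
Numerically y/x = 0.711379, so x* = 412/(3.6 + 4·0.711379) = 63.9204.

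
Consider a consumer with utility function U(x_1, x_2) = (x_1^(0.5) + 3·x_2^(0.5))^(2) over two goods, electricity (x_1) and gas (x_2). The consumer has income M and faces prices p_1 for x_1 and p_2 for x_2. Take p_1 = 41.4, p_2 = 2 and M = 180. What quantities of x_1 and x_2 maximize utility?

MRS = MU_x_1/MU_x_2 = (1/3)·(x_2/x_1)^(0.5). Set equal to p_1/p_2.
Solve for the ratio: x_2/x_1 = [3·p_1/p_2]^(2).
With the ratio pinned down, the budget gives x_1* = M/(p_1 + p_2·(x_2/x_1)) and x_2* = (x_2/x_1)·x_1*.
Numerically x_2/x_1 = 3856.41, so x_1* = 180/(41.4 + 2·3856.41) = 0.0232 and x_2* = 3856.41·0.0232 = 89.5195.

x_1* = 0.0232, x_2* = 89.5195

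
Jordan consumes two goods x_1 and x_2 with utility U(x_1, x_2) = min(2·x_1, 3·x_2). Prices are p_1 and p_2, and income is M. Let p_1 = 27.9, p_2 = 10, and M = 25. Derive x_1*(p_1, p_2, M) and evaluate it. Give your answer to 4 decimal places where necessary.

With perfect complements, no substitution: consume in ratio x_1:x_2 = 3:2.
Budget: p_1·x_1 + p_2·(2/3)·x_1 = M, so (3·p_1 + 2·p_2)·x_1 = 3·M.
Demand: x_1*(p_1,p_2,M) = 3·M/(3·p_1 + 2·p_2), x_2* = 2·M/(3·p_1 + 2·p_2).
Here 3·27.9 + 2·10 = 103.7, giving x_1* = 0.7232.

x_1* = 0.7232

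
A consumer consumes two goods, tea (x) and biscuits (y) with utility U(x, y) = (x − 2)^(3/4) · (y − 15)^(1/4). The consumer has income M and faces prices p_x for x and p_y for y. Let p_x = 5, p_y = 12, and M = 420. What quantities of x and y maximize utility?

x* = 36.5, y* = 19.7917

Let x' = x−2, y' = y−15. MRS = 3·y'/x' = p_x/p_y.
Substituting into the budget: x* = 2 + 0.75·(M − 2·p_x − 15·p_y)/p_x, and y* = 15 + 0.25·(…)/p_y.
Discretionary income = 420 − 2·5 − 15·12 = 230; x* = 2 + 0.75·230/5 = 36.5; y* = 15 + 0.25·230/12 = 19.7917.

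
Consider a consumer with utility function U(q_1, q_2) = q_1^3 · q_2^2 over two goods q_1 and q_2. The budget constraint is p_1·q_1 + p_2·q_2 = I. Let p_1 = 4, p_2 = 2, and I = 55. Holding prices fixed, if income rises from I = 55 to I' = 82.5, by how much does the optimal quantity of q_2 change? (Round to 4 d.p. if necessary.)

Δq_2* = 5.5

Tangency: MRS = (3/2)·q_2/q_1 = p_1/p_2.
So 3·p_2·q_2 = 2·p_1·q_1; combined with the budget, a share 0.6 of income goes to q_1.
Demand: q_1*(p_1,p_2,I) = 0.6·I/p_1 and q_2* = 0.4·I/p_2.
At p_1=4, p_2=2, I=55: q_2* = 0.4·55/2 = 11.
At I' = 82.5: q_2* = 16.5. Change: 16.5 − 11 = 5.5.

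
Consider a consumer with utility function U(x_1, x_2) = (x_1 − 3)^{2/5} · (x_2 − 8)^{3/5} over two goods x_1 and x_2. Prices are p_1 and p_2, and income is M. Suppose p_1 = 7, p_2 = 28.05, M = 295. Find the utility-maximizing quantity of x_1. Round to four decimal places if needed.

x_1* = 5.8343

MRS = (2/3)·(x_2−8)/(x_1−3). Tangency with p_1/p_2 gives x_2−8 = (3/2)·(p_1/p_2)·(x_1−3).
After buying the subsistence bundle (3, 8), a share 0.4 of the remaining income goes to x_1: x_1* = 3 + 0.4·(M − 3p_1 − 8p_2)/p_1.
Discretionary income = 295 − 3·7 − 8·28.05 = 49.6; x_1* = 3 + 0.4·49.6/7 = 5.8343.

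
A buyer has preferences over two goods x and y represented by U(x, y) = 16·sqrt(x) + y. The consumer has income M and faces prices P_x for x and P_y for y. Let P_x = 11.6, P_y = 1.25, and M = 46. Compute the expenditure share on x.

share on x = 0.1874

MU_x = 8/√x, MU_y = 1. Tangency: 8/√x = P_x/P_y.
Solve: √x = 8·P_y/P_x, so x*(P_x,P_y) = (8·P_y/P_x)², and y* = (M − P_x·x*)/P_y.
Plugging in: x* = (8·1.25/11.6)² = 0.7432, y* = 29.9034.
Expenditure on x: 11.6·0.7432 = 8.6207; share = 0.1874.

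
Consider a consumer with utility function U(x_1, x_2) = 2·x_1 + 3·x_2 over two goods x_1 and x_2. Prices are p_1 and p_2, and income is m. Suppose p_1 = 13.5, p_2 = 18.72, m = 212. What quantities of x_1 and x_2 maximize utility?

Linear utility — the consumer picks whichever good has higher MU/price: 2/13.5 = 0.1481 vs 3/18.72 = 0.1603.
x_2 gives more utility per dollar, so spend all income on x_2: x_2* = m/p_2, x_1* = 0.
Numerically: x_1* = 0, x_2* = 11.3248.

x_1* = 0, x_2* = 11.3248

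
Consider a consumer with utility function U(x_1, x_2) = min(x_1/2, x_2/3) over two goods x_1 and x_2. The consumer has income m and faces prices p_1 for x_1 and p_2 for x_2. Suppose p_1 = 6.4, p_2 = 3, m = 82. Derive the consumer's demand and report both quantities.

Here 2·6.4 + 3·3 = 21.8, giving x_1* = 7.5229 and x_2* = 11.2844.

x_1* = 7.5229, x_2* = 11.2844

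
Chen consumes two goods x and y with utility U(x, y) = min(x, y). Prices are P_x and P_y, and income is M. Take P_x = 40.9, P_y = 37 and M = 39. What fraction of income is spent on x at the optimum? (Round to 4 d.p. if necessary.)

share on x = 0.525

With perfect complements, no substitution: consume in ratio x:y = 1:1.
Budget: P_x·x + P_y·x = M, so (P_x + P_y)·x = M.
Demand: x*(P_x,P_y,M) = M/(P_x + P_y), y* = M/(P_x + P_y).
Here 40.9 + 37 = 77.9, giving x* = 0.5006 and y* = 0.5006.
Expenditure on x: 40.9·0.5006 = 20.4763; share = 0.525.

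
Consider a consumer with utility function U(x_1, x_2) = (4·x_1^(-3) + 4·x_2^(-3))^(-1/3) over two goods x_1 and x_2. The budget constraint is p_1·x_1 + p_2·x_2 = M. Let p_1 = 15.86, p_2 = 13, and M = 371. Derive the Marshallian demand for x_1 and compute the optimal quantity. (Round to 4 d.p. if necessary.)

x_1* = 12.5666

From the CES first-order condition, (x_2/x_1)^(4) = p_1/p_2.
Solve for the ratio: x_2/x_1 = [p_1/p_2]^(0.25).
Substitute x_2 = (x_2/x_1)·x_1 into the budget: x_1* = M/(p_1 + p_2·(x_2/x_1)).
Numerically x_2/x_1 = 1.050969, so x_1* = 371/(15.86 + 13·1.050969) = 12.5666.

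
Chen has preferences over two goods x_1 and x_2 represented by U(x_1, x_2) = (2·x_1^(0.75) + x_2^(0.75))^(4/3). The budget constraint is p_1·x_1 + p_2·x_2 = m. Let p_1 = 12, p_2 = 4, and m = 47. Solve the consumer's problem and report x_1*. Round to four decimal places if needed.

x_1* = 1.4574

Substitute x_2 = (x_2/x_1)·x_1 into the budget: x_1* = m/(p_1 + p_2·(x_2/x_1)).
Numerically x_2/x_1 = 5.0625, so x_1* = 47/(12 + 4·5.0625) = 1.4574.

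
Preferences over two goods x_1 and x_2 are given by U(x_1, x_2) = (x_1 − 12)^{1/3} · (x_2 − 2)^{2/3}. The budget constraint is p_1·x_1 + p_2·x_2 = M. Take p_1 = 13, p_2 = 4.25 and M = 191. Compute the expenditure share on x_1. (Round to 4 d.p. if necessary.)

Let x_1' = x_1−12, x_2' = x_2−2. MRS = (1/2)·x_2'/x_1' = p_1/p_2.
Substituting into the budget: x_1* = 12 + 1/3·(M − 12·p_1 − 2·p_2)/p_1, and x_2* = 2 + 2/3·(…)/p_2.
Discretionary income = 191 − 12·13 − 2·4.25 = 26.5; x_1* = 12 + 1/3·26.5/13 = 12.6795; x_2* = 2 + 2/3·26.5/4.25 = 6.1569.
Expenditure on x_1: 13·12.6795 = 164.8333; share = 0.863.

share on x_1 = 0.863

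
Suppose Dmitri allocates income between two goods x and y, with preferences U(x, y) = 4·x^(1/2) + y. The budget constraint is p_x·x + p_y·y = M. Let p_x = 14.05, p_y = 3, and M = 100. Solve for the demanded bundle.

x* = 0.1824, y* = 32.4792

Thus x* = (2·p_y/p_x)² — independent of M — with the rest of income spent on y.
Plugging in: x* = (2·3/14.05)² = 0.1824, y* = 32.4792.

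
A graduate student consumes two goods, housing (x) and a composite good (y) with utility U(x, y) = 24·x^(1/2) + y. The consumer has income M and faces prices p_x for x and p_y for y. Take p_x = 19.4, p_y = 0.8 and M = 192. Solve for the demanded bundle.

Set MRS = p_x/p_y: 12·x^(−1/2) = p_x/p_y.
Thus x* = (12·p_y/p_x)² — independent of M — with the rest of income spent on y.
Plugging in: x* = (12·0.8/19.4)² = 0.2449, y* = 234.0619.

x* = 0.2449, y* = 234.0619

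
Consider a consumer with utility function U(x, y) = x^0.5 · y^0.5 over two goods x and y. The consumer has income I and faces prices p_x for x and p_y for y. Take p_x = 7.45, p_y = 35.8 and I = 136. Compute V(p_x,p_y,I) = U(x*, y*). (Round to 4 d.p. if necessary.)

At p_x=7.45, p_y=35.8, I=136: x* = 0.5·136/7.45 = 9.1275, y* = 1.8994.
Utility at the optimum: U(9.1275, 1.8994) = 4.1638.

V = 4.1638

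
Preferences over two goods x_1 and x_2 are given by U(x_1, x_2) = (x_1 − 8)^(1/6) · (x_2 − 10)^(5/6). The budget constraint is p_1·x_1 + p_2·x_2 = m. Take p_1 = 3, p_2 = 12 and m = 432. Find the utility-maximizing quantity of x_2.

x_2* = 30

This is Cobb-Douglas in (x_1−8, x_2−10): tangency gives 1/6·p_2·(x_2−10) = 5/6·p_1·(x_1−8).
Substituting into the budget: x_1* = 8 + 1/6·(m − 8·p_1 − 10·p_2)/p_1, and x_2* = 10 + 5/6·(…)/p_2.
Discretionary income = 432 − 8·3 − 10·12 = 288; x_2* = 10 + 5/6·288/12 = 30.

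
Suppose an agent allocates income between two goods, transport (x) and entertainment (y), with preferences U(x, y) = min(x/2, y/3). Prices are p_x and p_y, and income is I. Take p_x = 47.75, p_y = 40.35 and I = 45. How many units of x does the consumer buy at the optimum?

x* = 0.4156

Leontief preferences: the optimum is at the kink where x/2 = y/3, i.e. y = (3/2)·x.
Budget: p_x·x + p_y·(3/2)·x = I, so (2·p_x + 3·p_y)·x = 2·I.
Demand: x*(p_x,p_y,I) = 2·I/(2·p_x + 3·p_y), y* = 3·I/(2·p_x + 3·p_y).
Here 2·47.75 + 3·40.35 = 216.55, giving x* = 0.4156.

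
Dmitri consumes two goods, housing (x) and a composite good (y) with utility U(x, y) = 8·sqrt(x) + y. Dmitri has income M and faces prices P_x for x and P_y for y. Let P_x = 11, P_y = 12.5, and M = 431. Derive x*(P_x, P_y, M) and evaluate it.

x* = 20.6612

MU_x = 4/√x, MU_y = 1. Tangency: 4/√x = P_x/P_y.
Thus x* = (4·P_y/P_x)² — independent of M — with the rest of income spent on y.
Plugging in: x* = (4·12.5/11)² = 20.6612.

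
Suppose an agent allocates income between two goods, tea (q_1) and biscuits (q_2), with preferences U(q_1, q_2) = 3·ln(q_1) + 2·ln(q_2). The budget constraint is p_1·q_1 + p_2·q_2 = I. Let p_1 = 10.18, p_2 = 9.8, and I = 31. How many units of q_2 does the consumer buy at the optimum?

q_2* = 1.2653

Demand: q_1*(p_1,p_2,I) = 0.6·I/p_1 and q_2* = 0.4·I/p_2.
At p_1=10.18, p_2=9.8, I=31: q_2* = 0.4·31/9.8 = 1.2653.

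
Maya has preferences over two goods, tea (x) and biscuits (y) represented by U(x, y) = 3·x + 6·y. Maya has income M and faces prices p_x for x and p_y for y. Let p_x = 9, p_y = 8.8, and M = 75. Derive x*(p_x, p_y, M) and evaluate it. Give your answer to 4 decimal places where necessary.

x* = 0

Linear utility — the consumer picks whichever good has higher MU/price: 3/9 = 0.3333 vs 6/8.8 = 0.6818.
y gives more utility per dollar, so spend all income on y: y* = M/p_y, x* = 0.
Numerically: x* = 0, y* = 8.5227.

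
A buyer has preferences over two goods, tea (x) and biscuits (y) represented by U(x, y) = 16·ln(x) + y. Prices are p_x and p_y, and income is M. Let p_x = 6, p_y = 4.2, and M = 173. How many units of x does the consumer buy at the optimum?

x* = 11.2

So x*(p_x,p_y) = 16·p_y/p_x, independent of income; and y* = (M − 16·p_y)/p_y.
At the given prices: x* = 16·4.2/6 = 11.2.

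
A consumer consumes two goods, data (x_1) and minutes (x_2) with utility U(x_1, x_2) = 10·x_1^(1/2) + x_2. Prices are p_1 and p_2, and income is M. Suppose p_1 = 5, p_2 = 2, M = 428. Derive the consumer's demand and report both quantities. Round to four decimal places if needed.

MU_x_1 = 5/√x_1, MU_x_2 = 1. Tangency: 5/√x_1 = p_1/p_2.
Solve: √x_1 = 5·p_2/p_1, so x_1*(p_1,p_2) = (5·p_2/p_1)², and x_2* = (M − p_1·x_1*)/p_2.
Plugging in: x_1* = (5·2/5)² = 4, x_2* = 204.

x_1* = 4, x_2* = 204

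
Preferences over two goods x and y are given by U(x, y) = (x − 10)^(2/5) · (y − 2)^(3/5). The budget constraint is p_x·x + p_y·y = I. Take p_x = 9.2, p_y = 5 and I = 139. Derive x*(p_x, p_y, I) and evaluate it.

This is Cobb-Douglas in (x−10, y−2): tangency gives 0.4·p_y·(y−2) = 0.6·p_x·(x−10).
Substituting into the budget: x* = 10 + 0.4·(I − 10·p_x − 2·p_y)/p_x, and y* = 2 + 0.6·(…)/p_y.
Discretionary income = 139 − 10·9.2 − 2·5 = 37; x* = 10 + 0.4·37/9.2 = 11.6087.

x* = 11.6087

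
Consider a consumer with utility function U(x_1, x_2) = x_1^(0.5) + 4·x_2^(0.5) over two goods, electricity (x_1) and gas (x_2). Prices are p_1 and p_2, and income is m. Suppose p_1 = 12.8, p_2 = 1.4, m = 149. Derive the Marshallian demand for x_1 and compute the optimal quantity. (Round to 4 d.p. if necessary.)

From the CES first-order condition, (1/4)·(x_2/x_1)^(0.5) = p_1/p_2.
Hence x_2/x_1 = (4·p_1/p_2)^(1/(0.5)), i.e. raised to the 2 power.
With the ratio pinned down, the budget gives x_1* = m/(p_1 + p_2·(x_2/x_1)) and x_2* = (x_2/x_1)·x_1*.
Numerically x_2/x_1 = 1337.469388, so x_1* = 149/(12.8 + 1.4·1337.469388) = 0.079.

x_1* = 0.079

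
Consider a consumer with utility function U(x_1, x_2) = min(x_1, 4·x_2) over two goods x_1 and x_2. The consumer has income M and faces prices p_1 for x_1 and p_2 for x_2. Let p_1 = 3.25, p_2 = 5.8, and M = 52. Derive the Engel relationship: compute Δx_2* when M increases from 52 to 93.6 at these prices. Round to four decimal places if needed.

Δx_2* = 2.2128

Leontief preferences: the optimum is at the kink where x_1/4 = x_2/1, i.e. x_2 = (1/4)·x_1.
Budget: p_1·x_1 + p_2·(1/4)·x_1 = M, so (4·p_1 + p_2)·x_1 = 4·M.
Demand: x_1*(p_1,p_2,M) = 4·M/(4·p_1 + p_2), x_2* = M/(4·p_1 + p_2).
Here 4·3.25 + 5.8 = 18.8, giving x_2* = 2.766.
At M' = 93.6: x_2* = 4.9787. Change: 4.9787 − 2.766 = 2.2128.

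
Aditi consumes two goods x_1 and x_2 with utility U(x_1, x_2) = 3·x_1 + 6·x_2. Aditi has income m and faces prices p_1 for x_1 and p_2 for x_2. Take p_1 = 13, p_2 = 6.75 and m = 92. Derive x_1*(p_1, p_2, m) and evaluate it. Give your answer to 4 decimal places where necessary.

x_1* = 0

Linear utility — the consumer picks whichever good has higher MU/price: 3/13 = 0.2308 vs 6/6.75 = 0.8889.
x_2 gives more utility per dollar, so spend all income on x_2: x_2* = m/p_2, x_1* = 0.
Numerically: x_1* = 0, x_2* = 13.6296.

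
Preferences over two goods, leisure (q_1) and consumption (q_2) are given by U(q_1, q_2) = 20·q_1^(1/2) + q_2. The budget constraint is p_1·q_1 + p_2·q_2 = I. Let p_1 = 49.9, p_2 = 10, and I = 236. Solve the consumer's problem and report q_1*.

q_1* = 4.016

Thus q_1* = (10·p_2/p_1)² — independent of I — with the rest of income spent on q_2.
Plugging in: q_1* = (10·10/49.9)² = 4.016.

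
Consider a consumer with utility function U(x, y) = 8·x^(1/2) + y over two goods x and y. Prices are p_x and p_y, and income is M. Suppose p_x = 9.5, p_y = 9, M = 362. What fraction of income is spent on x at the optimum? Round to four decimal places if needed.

Utility is quasi-linear in y; the FOC for x is 4/√x = p_x/p_y.
Solve: √x = 4·p_y/p_x, so x*(p_x,p_y) = (4·p_y/p_x)², and y* = (M − p_x·x*)/p_y.
Plugging in: x* = (4·9/9.5)² = 14.3601, y* = 25.0643.
Expenditure on x: 9.5·14.3601 = 136.4211; share = 0.3769.

share on x = 0.3769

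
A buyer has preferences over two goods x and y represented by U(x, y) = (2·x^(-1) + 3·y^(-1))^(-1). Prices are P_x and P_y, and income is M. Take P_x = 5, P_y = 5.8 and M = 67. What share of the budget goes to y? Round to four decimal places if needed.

From the CES first-order condition, (2/3)·(y/x)^(2) = P_x/P_y.
Hence y/x = ((3/2)·P_x/P_y)^(1/(2)), i.e. raised to the 0.5 power.
With the ratio pinned down, the budget gives x* = M/(P_x + P_y·(y/x)) and y* = (y/x)·x*.
Numerically y/x = 1.137147, so x* = 67/(5 + 5.8·1.137147) = 5.7781 and y* = 1.137147·5.7781 = 6.5706.
Expenditure on y: 5.8·6.5706 = 38.1094; share = 0.5688.

share on y = 0.5688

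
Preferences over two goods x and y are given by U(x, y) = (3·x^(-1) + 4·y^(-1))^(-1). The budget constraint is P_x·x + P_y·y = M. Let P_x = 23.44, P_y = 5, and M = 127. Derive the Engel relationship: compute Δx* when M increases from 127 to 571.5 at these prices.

Δx* = 12.3676

With the ratio pinned down, the budget gives x* = M/(P_x + P_y·(y/x)) and y* = (y/x)·x*.
Numerically y/x = 2.500133, so x* = 127/(23.44 + 5·2.500133) = 3.5336.
At M' = 571.5: x* = 15.9012. Change: 15.9012 − 3.5336 = 12.3676.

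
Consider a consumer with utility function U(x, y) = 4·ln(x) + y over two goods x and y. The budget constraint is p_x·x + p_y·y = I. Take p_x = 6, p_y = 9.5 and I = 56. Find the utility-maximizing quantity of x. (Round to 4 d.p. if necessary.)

x* = 6.3333

Set MRS = p_x/p_y: (4/x)/1 = p_x/p_y.
So x*(p_x,p_y) = 4·p_y/p_x, independent of income; and y* = (I − 4·p_y)/p_y.
At the given prices: x* = 4·9.5/6 = 6.3333.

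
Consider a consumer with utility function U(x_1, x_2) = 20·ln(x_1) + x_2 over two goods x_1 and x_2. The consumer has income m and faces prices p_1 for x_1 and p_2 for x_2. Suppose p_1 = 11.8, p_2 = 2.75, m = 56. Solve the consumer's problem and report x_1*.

x_1* = 4.661

MU_x_1 = 20/x_1, MU_x_2 = 1. Tangency: 20/x_1 = p_1/p_2.
So x_1*(p_1,p_2) = 20·p_2/p_1, independent of income; and x_2* = (m − 20·p_2)/p_2.
At the given prices: x_1* = 20·2.75/11.8 = 4.661.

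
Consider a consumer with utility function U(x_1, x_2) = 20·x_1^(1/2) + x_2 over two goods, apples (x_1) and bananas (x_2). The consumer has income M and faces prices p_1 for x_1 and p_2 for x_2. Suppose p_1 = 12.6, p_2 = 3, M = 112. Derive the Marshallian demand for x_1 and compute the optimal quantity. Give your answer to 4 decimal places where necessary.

x_1* = 5.6689

Set MRS = p_1/p_2: 10·x_1^(−1/2) = p_1/p_2.
Solve: √x_1 = 10·p_2/p_1, so x_1*(p_1,p_2) = (10·p_2/p_1)², and x_2* = (M − p_1·x_1*)/p_2.
Plugging in: x_1* = (10·3/12.6)² = 5.6689.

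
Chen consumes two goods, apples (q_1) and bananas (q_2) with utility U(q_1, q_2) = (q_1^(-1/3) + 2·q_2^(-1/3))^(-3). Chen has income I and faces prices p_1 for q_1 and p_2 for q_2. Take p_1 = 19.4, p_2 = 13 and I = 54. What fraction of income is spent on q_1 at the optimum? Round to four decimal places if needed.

MRS = MU_q_1/MU_q_2 = (1/2)·(q_2/q_1)^(4/3). Set equal to p_1/p_2.
Solve for the ratio: q_2/q_1 = [2·p_1/p_2]^(0.75).
Substitute q_2 = (q_2/q_1)·q_1 into the budget: q_1* = I/(p_1 + p_2·(q_2/q_1)).
Numerically q_2/q_1 = 2.270734, so q_1* = 54/(19.4 + 13·2.270734) = 1.1039 and q_2* = 2.270734·1.1039 = 2.5066.
Expenditure on q_1: 19.4·1.1039 = 21.4148; share = 0.3966.

share on q_1 = 0.3966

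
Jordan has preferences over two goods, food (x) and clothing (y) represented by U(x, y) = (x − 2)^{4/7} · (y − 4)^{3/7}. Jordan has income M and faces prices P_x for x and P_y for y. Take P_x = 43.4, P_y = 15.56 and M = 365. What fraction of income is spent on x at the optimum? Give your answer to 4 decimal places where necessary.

After buying the subsistence bundle (2, 4), a share 4/7 of the remaining income goes to x: x* = 2 + 4/7·(M − 2P_x − 4P_y)/P_x.
Discretionary income = 365 − 2·43.4 − 4·15.56 = 215.96; x* = 2 + 4/7·215.96/43.4 = 4.8434; y* = 4 + 3/7·215.96/15.56 = 9.9482.
Expenditure on x: 43.4·4.8434 = 210.2057; share = 0.5759.

share on x = 0.5759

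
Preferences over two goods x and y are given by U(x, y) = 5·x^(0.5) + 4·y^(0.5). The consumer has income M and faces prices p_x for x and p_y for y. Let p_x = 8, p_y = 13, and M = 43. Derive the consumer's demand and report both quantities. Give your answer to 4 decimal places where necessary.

MU_x ∝ 5·x^(-0.5), MU_y ∝ 4·y^(-0.5), so MRS = (5/4)·(y/x)^(0.5) = p_x/p_y.
Solve for the ratio: y/x = [(4/5)·p_x/p_y]^(2).
Substitute y = (y/x)·x into the budget: x* = M/(p_x + p_y·(y/x)).
Numerically y/x = 0.242367, so x* = 43/(8 + 13·0.242367) = 3.8562 and y* = 0.242367·3.8562 = 0.9346.

x* = 3.8562, y* = 0.9346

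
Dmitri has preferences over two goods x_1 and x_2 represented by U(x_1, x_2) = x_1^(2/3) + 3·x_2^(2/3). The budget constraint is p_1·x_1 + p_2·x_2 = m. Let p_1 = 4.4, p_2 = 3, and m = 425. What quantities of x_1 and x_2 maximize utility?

x_1* = 1.6349, x_2* = 139.2688

MRS = MU_x_1/MU_x_2 = (1/3)·(x_2/x_1)^(1/3). Set equal to p_1/p_2.
Hence x_2/x_1 = (3·p_1/p_2)^(1/(1/3)), i.e. raised to the 3 power.
With the ratio pinned down, the budget gives x_1* = m/(p_1 + p_2·(x_2/x_1)) and x_2* = (x_2/x_1)·x_1*.
Numerically x_2/x_1 = 85.184, so x_1* = 425/(4.4 + 3·85.184) = 1.6349 and x_2* = 85.184·1.6349 = 139.2688.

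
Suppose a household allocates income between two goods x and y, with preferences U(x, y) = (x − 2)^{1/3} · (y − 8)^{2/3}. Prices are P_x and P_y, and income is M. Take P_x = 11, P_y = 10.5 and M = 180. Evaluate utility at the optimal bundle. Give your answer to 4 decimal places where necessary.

Substituting into the budget: x* = 2 + 1/3·(M − 2·P_x − 8·P_y)/P_x, and y* = 8 + 2/3·(…)/P_y.
Discretionary income = 180 − 2·11 − 8·10.5 = 74; x* = 2 + 1/3·74/11 = 4.2424; y* = 8 + 2/3·74/10.5 = 12.6984.
Utility at the optimum: U(4.2424, 12.6984) = 3.6718.

V = 3.6718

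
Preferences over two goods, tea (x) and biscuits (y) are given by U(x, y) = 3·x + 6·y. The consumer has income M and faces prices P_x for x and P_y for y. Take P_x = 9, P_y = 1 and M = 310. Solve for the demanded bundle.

Perfect substitutes: compare marginal utility per dollar. 3/P_x vs 6/P_y → 0.3333 vs 6.
y gives more utility per dollar, so spend all income on y: y* = M/P_y, x* = 0.
Numerically: x* = 0, y* = 310.

x* = 0, y* = 310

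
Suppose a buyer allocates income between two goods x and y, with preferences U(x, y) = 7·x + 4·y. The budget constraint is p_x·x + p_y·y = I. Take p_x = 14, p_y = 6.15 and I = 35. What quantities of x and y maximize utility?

y gives more utility per dollar, so spend all income on y: y* = I/p_y, x* = 0.
Numerically: x* = 0, y* = 5.6911.

x* = 0, y* = 5.6911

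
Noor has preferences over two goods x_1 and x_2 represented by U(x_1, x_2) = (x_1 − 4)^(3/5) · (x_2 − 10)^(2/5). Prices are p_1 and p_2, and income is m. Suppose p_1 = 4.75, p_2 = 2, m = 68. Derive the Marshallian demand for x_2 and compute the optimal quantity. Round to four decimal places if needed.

MRS = (3/2)·(x_2−10)/(x_1−4). Tangency with p_1/p_2 gives x_2−10 = (2/3)·(p_1/p_2)·(x_1−4).
After buying the subsistence bundle (4, 10), a share 0.6 of the remaining income goes to x_1: x_1* = 4 + 0.6·(m − 4p_1 − 10p_2)/p_1.
Discretionary income = 68 − 4·4.75 − 10·2 = 29; x_2* = 10 + 0.4·29/2 = 15.8.

x_2* = 15.8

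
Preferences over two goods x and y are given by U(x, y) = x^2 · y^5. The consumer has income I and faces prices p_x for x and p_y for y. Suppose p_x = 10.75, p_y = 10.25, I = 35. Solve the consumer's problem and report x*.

At p_x=10.75, p_y=10.25, I=35: x* = 2/7·35/10.75 = 0.9302.

x* = 0.9302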